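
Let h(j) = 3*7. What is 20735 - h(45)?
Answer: 20714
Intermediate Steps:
h(j) = 21
20735 - h(45) = 20735 - 1*21 = 20735 - 21 = 20714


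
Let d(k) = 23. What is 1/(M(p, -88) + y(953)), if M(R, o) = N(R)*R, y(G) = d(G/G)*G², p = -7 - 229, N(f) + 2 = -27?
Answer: 1/20895651 ≈ 4.7857e-8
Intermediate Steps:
N(f) = -29 (N(f) = -2 - 27 = -29)
p = -236
y(G) = 23*G²
M(R, o) = -29*R
1/(M(p, -88) + y(953)) = 1/(-29*(-236) + 23*953²) = 1/(6844 + 23*908209) = 1/(6844 + 20888807) = 1/20895651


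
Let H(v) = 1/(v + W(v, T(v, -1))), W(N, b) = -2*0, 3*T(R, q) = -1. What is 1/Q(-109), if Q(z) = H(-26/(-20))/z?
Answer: -1417/10 ≈ -141.70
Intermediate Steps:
T(R, q) = -⅓ (T(R, q) = (⅓)*(-1) = -⅓)
W(N, b) = 0
H(v) = 1/v (H(v) = 1/(v + 0) = 1/v)
Q(z) = 10/(13*z) (Q(z) = 1/(((-26/(-20)))*z) = 1/(((-26*(-1/20)))*z) = 1/((13/10)*z) = 10/(13*z))
1/Q(-109) = 1/((10/13)/(-109)) = 1/((10/13)*(-1/109)) = 1/(-10/1417) = -1417/10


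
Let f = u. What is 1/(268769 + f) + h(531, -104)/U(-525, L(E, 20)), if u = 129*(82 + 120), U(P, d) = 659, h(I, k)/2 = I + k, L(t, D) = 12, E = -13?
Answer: 251782917/194290993 ≈ 1.2959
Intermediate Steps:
h(I, k) = 2*I + 2*k (h(I, k) = 2*(I + k) = 2*I + 2*k)
u = 26058 (u = 129*202 = 26058)
f = 26058
1/(268769 + f) + h(531, -104)/U(-525, L(E, 20)) = 1/(268769 + 26058) + (2*531 + 2*(-104))/659 = 1/294827 + (1062 - 208)*(1/659) = 1/294827 + 854*(1/659) = 1/294827 + 854/659 = 251782917/194290993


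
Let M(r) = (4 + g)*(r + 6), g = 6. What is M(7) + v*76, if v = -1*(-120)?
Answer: 9250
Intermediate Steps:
M(r) = 60 + 10*r (M(r) = (4 + 6)*(r + 6) = 10*(6 + r) = 60 + 10*r)
v = 120
M(7) + v*76 = (60 + 10*7) + 120*76 = (60 + 70) + 9120 = 130 + 9120 = 9250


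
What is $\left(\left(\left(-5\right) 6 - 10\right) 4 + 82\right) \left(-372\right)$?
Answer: $29016$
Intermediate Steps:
$\left(\left(\left(-5\right) 6 - 10\right) 4 + 82\right) \left(-372\right) = \left(\left(-30 - 10\right) 4 + 82\right) \left(-372\right) = \left(\left(-40\right) 4 + 82\right) \left(-372\right) = \left(-160 + 82\right) \left(-372\right) = \left(-78\right) \left(-372\right) = 29016$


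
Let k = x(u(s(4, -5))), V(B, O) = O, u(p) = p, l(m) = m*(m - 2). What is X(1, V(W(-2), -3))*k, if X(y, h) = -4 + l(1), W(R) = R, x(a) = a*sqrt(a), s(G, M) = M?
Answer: 25*I*sqrt(5) ≈ 55.902*I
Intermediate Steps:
l(m) = m*(-2 + m)
x(a) = a**(3/2)
X(y, h) = -5 (X(y, h) = -4 + 1*(-2 + 1) = -4 + 1*(-1) = -4 - 1 = -5)
k = -5*I*sqrt(5) (k = (-5)**(3/2) = -5*I*sqrt(5) ≈ -11.18*I)
X(1, V(W(-2), -3))*k = -(-25)*I*sqrt(5) = 25*I*sqrt(5)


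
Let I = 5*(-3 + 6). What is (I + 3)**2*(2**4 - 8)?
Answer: 2592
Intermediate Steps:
I = 15 (I = 5*3 = 15)
(I + 3)**2*(2**4 - 8) = (15 + 3)**2*(2**4 - 8) = 18**2*(16 - 8) = 324*8 = 2592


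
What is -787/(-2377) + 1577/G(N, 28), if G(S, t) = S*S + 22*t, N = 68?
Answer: 7872409/12455480 ≈ 0.63204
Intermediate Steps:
G(S, t) = S**2 + 22*t
-787/(-2377) + 1577/G(N, 28) = -787/(-2377) + 1577/(68**2 + 22*28) = -787*(-1/2377) + 1577/(4624 + 616) = 787/2377 + 1577/5240 = 7872409/12455480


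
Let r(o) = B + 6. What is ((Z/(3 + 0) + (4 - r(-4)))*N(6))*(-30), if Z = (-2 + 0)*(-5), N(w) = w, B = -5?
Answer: -1140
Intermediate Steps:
r(o) = 1 (r(o) = -5 + 6 = 1)
Z = 10 (Z = -2*(-5) = 10)
((Z/(3 + 0) + (4 - r(-4)))*N(6))*(-30) = ((10/(3 + 0) + (4 - 1*1))*6)*(-30) = ((10/3 + (4 - 1))*6)*(-30) = (((⅓)*10 + 3)*6)*(-30) = ((10/3 + 3)*6)*(-30) = ((19/3)*6)*(-30) = 38*(-30) = -1140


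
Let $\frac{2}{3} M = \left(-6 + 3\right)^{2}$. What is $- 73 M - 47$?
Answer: $- \frac{2065}{2} \approx -1032.5$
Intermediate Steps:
$M = \frac{27}{2}$ ($M = \frac{3 \left(-6 + 3\right)^{2}}{2} = \frac{3 \left(-3\right)^{2}}{2} = \frac{3}{2} \cdot 9 = \frac{27}{2} \approx 13.5$)
$- 73 M - 47 = \left(-73\right) \frac{27}{2} - 47 = - \frac{1971}{2} - 47 = - \frac{2065}{2}$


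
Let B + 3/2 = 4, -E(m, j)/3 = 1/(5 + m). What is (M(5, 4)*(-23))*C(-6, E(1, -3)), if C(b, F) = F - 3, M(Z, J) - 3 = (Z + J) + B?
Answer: 4669/4 ≈ 1167.3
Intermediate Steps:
E(m, j) = -3/(5 + m)
B = 5/2 (B = -3/2 + 4 = 5/2 ≈ 2.5000)
M(Z, J) = 11/2 + J + Z (M(Z, J) = 3 + ((Z + J) + 5/2) = 3 + ((J + Z) + 5/2) = 3 + (5/2 + J + Z) = 11/2 + J + Z)
C(b, F) = -3 + F
(M(5, 4)*(-23))*C(-6, E(1, -3)) = ((11/2 + 4 + 5)*(-23))*(-3 - 3/(5 + 1)) = ((29/2)*(-23))*(-3 - 3/6) = -667*(-3 - 3*⅙)/2 = -667*(-3 - ½)/2 = -667/2*(-7/2) = 4669/4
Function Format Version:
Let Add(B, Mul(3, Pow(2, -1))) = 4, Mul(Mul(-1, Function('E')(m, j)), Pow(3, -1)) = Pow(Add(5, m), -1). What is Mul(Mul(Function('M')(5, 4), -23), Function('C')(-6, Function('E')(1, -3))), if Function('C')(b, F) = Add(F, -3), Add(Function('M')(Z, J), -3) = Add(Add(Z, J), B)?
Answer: Rational(4669, 4) ≈ 1167.3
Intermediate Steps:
Function('E')(m, j) = Mul(-3, Pow(Add(5, m), -1))
B = Rational(5, 2) (B = Add(Rational(-3, 2), 4) = Rational(5, 2) ≈ 2.5000)
Function('M')(Z, J) = Add(Rational(11, 2), J, Z) (Function('M')(Z, J) = Add(3, Add(Add(Z, J), Rational(5, 2))) = Add(3, Add(Add(J, Z), Rational(5, 2))) = Add(3, Add(Rational(5, 2), J, Z)) = Add(Rational(11, 2), J, Z))
Function('C')(b, F) = Add(-3, F)
Mul(Mul(Function('M')(5, 4), -23), Function('C')(-6, Function('E')(1, -3))) = Mul(Mul(Add(Rational(11, 2), 4, 5), -23), Add(-3, Mul(-3, Pow(Add(5, 1), -1)))) = Mul(Mul(Rational(29, 2), -23), Add(-3, Mul(-3, Pow(6, -1)))) = Mul(Rational(-667, 2), Add(-3, Mul(-3, Rational(1, 6)))) = Mul(Rational(-667, 2), Add(-3, Rational(-1, 2))) = Mul(Rational(-667, 2), Rational(-7, 2)) = Rational(4669, 4)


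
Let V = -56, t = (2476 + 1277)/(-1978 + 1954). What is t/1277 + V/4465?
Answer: -6157811/45614440 ≈ -0.13500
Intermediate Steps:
t = -1251/8 (t = 3753/(-24) = 3753*(-1/24) = -1251/8 ≈ -156.38)
t/1277 + V/4465 = -1251/8/1277 - 56/4465 = -1251/8*1/1277 - 56*1/4465 = -1251/10216 - 56/4465 = -6157811/45614440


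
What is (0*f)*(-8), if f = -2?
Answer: 0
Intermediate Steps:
(0*f)*(-8) = (0*(-2))*(-8) = 0*(-8) = 0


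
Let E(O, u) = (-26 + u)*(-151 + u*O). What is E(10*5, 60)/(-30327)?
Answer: -8806/2757 ≈ -3.1940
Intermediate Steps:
E(O, u) = (-151 + O*u)*(-26 + u) (E(O, u) = (-26 + u)*(-151 + O*u) = (-151 + O*u)*(-26 + u))
E(10*5, 60)/(-30327) = (3926 - 151*60 + (10*5)*60**2 - 26*10*5*60)/(-30327) = (3926 - 9060 + 50*3600 - 26*50*60)*(-1/30327) = (3926 - 9060 + 180000 - 78000)*(-1/30327) = 96866*(-1/30327) = -8806/2757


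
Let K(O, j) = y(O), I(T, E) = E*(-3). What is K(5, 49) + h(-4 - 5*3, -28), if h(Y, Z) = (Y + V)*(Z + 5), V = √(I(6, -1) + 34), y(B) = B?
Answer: 442 - 23*√37 ≈ 302.10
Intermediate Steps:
I(T, E) = -3*E
K(O, j) = O
V = √37 (V = √(-3*(-1) + 34) = √(3 + 34) = √37 ≈ 6.0828)
h(Y, Z) = (5 + Z)*(Y + √37) (h(Y, Z) = (Y + √37)*(Z + 5) = (Y + √37)*(5 + Z) = (5 + Z)*(Y + √37))
K(5, 49) + h(-4 - 5*3, -28) = 5 + (5*(-4 - 5*3) + 5*√37 + (-4 - 5*3)*(-28) - 28*√37) = 5 + (5*(-4 - 15) + 5*√37 + (-4 - 15)*(-28) - 28*√37) = 5 + (5*(-19) + 5*√37 - 19*(-28) - 28*√37) = 5 + (-95 + 5*√37 + 532 - 28*√37) = 5 + (437 - 23*√37) = 442 - 23*√37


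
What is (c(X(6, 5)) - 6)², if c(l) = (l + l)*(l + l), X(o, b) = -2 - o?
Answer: 62500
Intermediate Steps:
c(l) = 4*l² (c(l) = (2*l)*(2*l) = 4*l²)
(c(X(6, 5)) - 6)² = (4*(-2 - 1*6)² - 6)² = (4*(-2 - 6)² - 6)² = (4*(-8)² - 6)² = (4*64 - 6)² = (256 - 6)² = 250² = 62500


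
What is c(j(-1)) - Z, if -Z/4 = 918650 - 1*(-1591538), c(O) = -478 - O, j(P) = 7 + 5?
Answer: 10040262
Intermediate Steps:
j(P) = 12
Z = -10040752 (Z = -4*(918650 - 1*(-1591538)) = -4*(918650 + 1591538) = -4*2510188 = -10040752)
c(j(-1)) - Z = (-478 - 1*12) - 1*(-10040752) = (-478 - 12) + 10040752 = -490 + 10040752 = 10040262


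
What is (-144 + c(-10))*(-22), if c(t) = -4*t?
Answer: 2288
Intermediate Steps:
(-144 + c(-10))*(-22) = (-144 - 4*(-10))*(-22) = (-144 + 40)*(-22) = -104*(-22) = 2288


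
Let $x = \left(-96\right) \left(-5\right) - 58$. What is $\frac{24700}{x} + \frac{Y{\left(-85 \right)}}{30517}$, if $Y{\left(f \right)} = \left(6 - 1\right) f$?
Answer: $\frac{376795275}{6439087} \approx 58.517$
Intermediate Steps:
$Y{\left(f \right)} = 5 f$
$x = 422$ ($x = 480 - 58 = 422$)
$\frac{24700}{x} + \frac{Y{\left(-85 \right)}}{30517} = \frac{24700}{422} + \frac{5 \left(-85\right)}{30517} = 24700 \cdot \frac{1}{422} - \frac{425}{30517} = \frac{12350}{211} - \frac{425}{30517} = \frac{376795275}{6439087}$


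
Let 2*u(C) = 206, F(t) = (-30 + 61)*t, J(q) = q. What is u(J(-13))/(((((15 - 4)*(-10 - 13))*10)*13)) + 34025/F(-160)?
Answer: -111959313/16313440 ≈ -6.8630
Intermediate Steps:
F(t) = 31*t
u(C) = 103 (u(C) = (½)*206 = 103)
u(J(-13))/(((((15 - 4)*(-10 - 13))*10)*13)) + 34025/F(-160) = 103/(((((15 - 4)*(-10 - 13))*10)*13)) + 34025/((31*(-160))) = 103/((((11*(-23))*10)*13)) + 34025/(-4960) = 103/((-253*10*13)) + 34025*(-1/4960) = 103/((-2530*13)) - 6805/992 = 103/(-32890) - 6805/992 = 103*(-1/32890) - 6805/992 = -103/32890 - 6805/992 = -111959313/16313440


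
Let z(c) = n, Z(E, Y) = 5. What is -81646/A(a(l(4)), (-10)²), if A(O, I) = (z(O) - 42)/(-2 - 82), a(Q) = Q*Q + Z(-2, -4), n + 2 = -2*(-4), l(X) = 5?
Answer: -571522/3 ≈ -1.9051e+5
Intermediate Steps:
n = 6 (n = -2 - 2*(-4) = -2 + 8 = 6)
z(c) = 6
a(Q) = 5 + Q² (a(Q) = Q*Q + 5 = Q² + 5 = 5 + Q²)
A(O, I) = 3/7 (A(O, I) = (6 - 42)/(-2 - 82) = -36/(-84) = -36*(-1/84) = 3/7)
-81646/A(a(l(4)), (-10)²) = -81646/3/7 = -81646*7/3 = -571522/3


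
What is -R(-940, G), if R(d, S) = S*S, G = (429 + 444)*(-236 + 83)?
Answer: -17840677761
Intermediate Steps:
G = -133569 (G = 873*(-153) = -133569)
R(d, S) = S²
-R(-940, G) = -1*(-133569)² = -1*17840677761 = -17840677761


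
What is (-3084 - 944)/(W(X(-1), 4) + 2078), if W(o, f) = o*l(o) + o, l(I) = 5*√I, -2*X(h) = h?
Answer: -66977584/34561273 + 40280*√2/34561273 ≈ -1.9363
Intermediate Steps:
X(h) = -h/2
W(o, f) = o + 5*o^(3/2) (W(o, f) = o*(5*√o) + o = 5*o^(3/2) + o = o + 5*o^(3/2))
(-3084 - 944)/(W(X(-1), 4) + 2078) = (-3084 - 944)/((-½*(-1) + 5*(-½*(-1))^(3/2)) + 2078) = -4028/((½ + 5*(½)^(3/2)) + 2078) = -4028/((½ + 5*(√2/4)) + 2078) = -4028/((½ + 5*√2/4) + 2078) = -4028/(4157/2 + 5*√2/4)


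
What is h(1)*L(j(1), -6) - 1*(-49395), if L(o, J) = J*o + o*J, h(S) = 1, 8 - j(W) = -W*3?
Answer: 49263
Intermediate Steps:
j(W) = 8 + 3*W (j(W) = 8 - (-W)*3 = 8 - (-3)*W = 8 + 3*W)
L(o, J) = 2*J*o (L(o, J) = J*o + J*o = 2*J*o)
h(1)*L(j(1), -6) - 1*(-49395) = 1*(2*(-6)*(8 + 3*1)) - 1*(-49395) = 1*(2*(-6)*(8 + 3)) + 49395 = 1*(2*(-6)*11) + 49395 = 1*(-132) + 49395 = -132 + 49395 = 49263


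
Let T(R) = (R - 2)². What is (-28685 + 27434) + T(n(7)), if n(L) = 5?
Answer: -1242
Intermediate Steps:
T(R) = (-2 + R)²
(-28685 + 27434) + T(n(7)) = (-28685 + 27434) + (-2 + 5)² = -1251 + 3² = -1251 + 9 = -1242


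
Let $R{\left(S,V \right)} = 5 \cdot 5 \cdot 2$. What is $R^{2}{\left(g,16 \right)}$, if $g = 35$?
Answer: $2500$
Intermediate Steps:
$R{\left(S,V \right)} = 50$ ($R{\left(S,V \right)} = 25 \cdot 2 = 50$)
$R^{2}{\left(g,16 \right)} = 50^{2} = 2500$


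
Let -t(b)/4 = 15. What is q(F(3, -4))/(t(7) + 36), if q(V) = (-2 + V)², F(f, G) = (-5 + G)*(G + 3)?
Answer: -49/24 ≈ -2.0417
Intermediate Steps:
t(b) = -60 (t(b) = -4*15 = -60)
F(f, G) = (-5 + G)*(3 + G)
q(F(3, -4))/(t(7) + 36) = (-2 + (-15 + (-4)² - 2*(-4)))²/(-60 + 36) = (-2 + (-15 + 16 + 8))²/(-24) = -(-2 + 9)²/24 = -1/24*7² = -1/24*49 = -49/24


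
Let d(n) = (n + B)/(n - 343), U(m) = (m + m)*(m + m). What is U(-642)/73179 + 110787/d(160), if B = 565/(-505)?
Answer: -1849634998467/14497573 ≈ -1.2758e+5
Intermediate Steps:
U(m) = 4*m² (U(m) = (2*m)*(2*m) = 4*m²)
B = -113/101 (B = 565*(-1/505) = -113/101 ≈ -1.1188)
d(n) = (-113/101 + n)/(-343 + n) (d(n) = (n - 113/101)/(n - 343) = (-113/101 + n)/(-343 + n))
U(-642)/73179 + 110787/d(160) = (4*(-642)²)/73179 + 110787/(((-113/101 + 160)/(-343 + 160))) = (4*412164)*(1/73179) + 110787/(((16047/101)/(-183))) = 1648656*(1/73179) + 110787/((-1/183*16047/101)) = 183184/8131 + 110787/(-5349/6161) = 183184/8131 + 110787*(-6161/5349) = 183184/8131 - 227519569/1783 = -1849634998467/14497573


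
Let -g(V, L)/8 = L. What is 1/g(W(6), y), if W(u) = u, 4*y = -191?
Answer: 1/382 ≈ 0.0026178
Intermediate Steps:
y = -191/4 (y = (1/4)*(-191) = -191/4 ≈ -47.750)
g(V, L) = -8*L
1/g(W(6), y) = 1/(-8*(-191/4)) = 1/382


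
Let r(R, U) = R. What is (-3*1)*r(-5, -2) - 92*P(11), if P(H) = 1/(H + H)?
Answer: 119/11 ≈ 10.818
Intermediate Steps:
P(H) = 1/(2*H)
(-3*1)*r(-5, -2) - 92*P(11) = -3*1*(-5) - 46/11 = -3*(-5) - 46/11 = 15 - 92*1/22 = 15 - 46/11 = 119/11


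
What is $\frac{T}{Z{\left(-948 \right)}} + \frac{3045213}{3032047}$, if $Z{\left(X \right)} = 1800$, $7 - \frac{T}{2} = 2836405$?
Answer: $- \frac{1432891892501}{454807050} \approx -3150.5$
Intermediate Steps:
$T = -5672796$ ($T = 14 - 5672810 = -5672796$)
$\frac{T}{Z{\left(-948 \right)}} + \frac{3045213}{3032047} = - \frac{5672796}{1800} + \frac{3045213}{3032047} = \left(-5672796\right) \frac{1}{1800} + 3045213 \cdot \frac{1}{3032047} = - \frac{472733}{150} + \frac{3045213}{3032047} = - \frac{1432891892501}{454807050}$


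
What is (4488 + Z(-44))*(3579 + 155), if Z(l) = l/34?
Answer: 284807116/17 ≈ 1.6753e+7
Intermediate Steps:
Z(l) = l/34 (Z(l) = l*(1/34) = l/34)
(4488 + Z(-44))*(3579 + 155) = (4488 + (1/34)*(-44))*(3579 + 155) = (4488 - 22/17)*3734 = (76274/17)*3734 = 284807116/17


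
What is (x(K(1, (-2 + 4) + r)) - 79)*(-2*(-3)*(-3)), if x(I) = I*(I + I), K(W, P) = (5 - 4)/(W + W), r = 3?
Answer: 1413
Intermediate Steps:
K(W, P) = 1/(2*W)
x(I) = 2*I² (x(I) = I*(2*I) = 2*I²)
(x(K(1, (-2 + 4) + r)) - 79)*(-2*(-3)*(-3)) = (2*((½)/1)² - 79)*(-2*(-3)*(-3)) = (2*((½)*1)² - 79)*(6*(-3)) = (2*(½)² - 79)*(-18) = (2*(¼) - 79)*(-18) = (½ - 79)*(-18) = -157/2*(-18) = 1413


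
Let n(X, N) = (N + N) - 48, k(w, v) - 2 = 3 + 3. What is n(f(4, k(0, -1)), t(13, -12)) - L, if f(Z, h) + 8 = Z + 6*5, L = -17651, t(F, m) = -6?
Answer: 17591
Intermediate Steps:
k(w, v) = 8 (k(w, v) = 2 + (3 + 3) = 2 + 6 = 8)
f(Z, h) = 22 + Z (f(Z, h) = -8 + (Z + 6*5) = -8 + (Z + 30) = -8 + (30 + Z) = 22 + Z)
n(X, N) = -48 + 2*N (n(X, N) = 2*N - 48 = -48 + 2*N)
n(f(4, k(0, -1)), t(13, -12)) - L = (-48 + 2*(-6)) - 1*(-17651) = (-48 - 12) + 17651 = -60 + 17651 = 17591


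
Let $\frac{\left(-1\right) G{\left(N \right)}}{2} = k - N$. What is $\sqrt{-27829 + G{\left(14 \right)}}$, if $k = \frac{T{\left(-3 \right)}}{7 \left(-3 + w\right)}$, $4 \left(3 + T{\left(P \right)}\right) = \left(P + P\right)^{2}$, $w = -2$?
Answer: $\frac{i \sqrt{34055805}}{35} \approx 166.74 i$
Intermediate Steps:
$T{\left(P \right)} = -3 + P^{2}$ ($T{\left(P \right)} = -3 + \frac{\left(P + P\right)^{2}}{4} = -3 + \frac{\left(2 P\right)^{2}}{4} = -3 + \frac{4 P^{2}}{4} = -3 + P^{2}$)
$k = - \frac{6}{35}$ ($k = \frac{-3 + \left(-3\right)^{2}}{7 \left(-3 - 2\right)} = \frac{-3 + 9}{7 \left(-5\right)} = \frac{6}{-35} = 6 \left(- \frac{1}{35}\right) = - \frac{6}{35} \approx -0.17143$)
$G{\left(N \right)} = \frac{12}{35} + 2 N$ ($G{\left(N \right)} = - 2 \left(- \frac{6}{35} - N\right) = \frac{12}{35} + 2 N$)
$\sqrt{-27829 + G{\left(14 \right)}} = \sqrt{-27829 + \left(\frac{12}{35} + 2 \cdot 14\right)} = \sqrt{-27829 + \left(\frac{12}{35} + 28\right)} = \sqrt{-27829 + \frac{992}{35}} = \sqrt{- \frac{973023}{35}} = \frac{i \sqrt{34055805}}{35}$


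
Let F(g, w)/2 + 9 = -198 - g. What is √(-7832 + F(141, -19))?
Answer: 4*I*√533 ≈ 92.347*I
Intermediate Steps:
F(g, w) = -414 - 2*g (F(g, w) = -18 + 2*(-198 - g) = -18 + (-396 - 2*g) = -414 - 2*g)
√(-7832 + F(141, -19)) = √(-7832 + (-414 - 2*141)) = √(-7832 + (-414 - 282)) = √(-7832 - 696) = √(-8528) = 4*I*√533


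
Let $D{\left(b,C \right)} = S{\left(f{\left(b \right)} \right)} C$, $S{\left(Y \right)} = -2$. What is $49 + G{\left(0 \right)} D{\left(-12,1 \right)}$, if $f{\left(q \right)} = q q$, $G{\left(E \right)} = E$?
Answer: $49$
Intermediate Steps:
$f{\left(q \right)} = q^{2}$
$D{\left(b,C \right)} = - 2 C$
$49 + G{\left(0 \right)} D{\left(-12,1 \right)} = 49 + 0 \left(\left(-2\right) 1\right) = 49 + 0 \left(-2\right) = 49 + 0 = 49$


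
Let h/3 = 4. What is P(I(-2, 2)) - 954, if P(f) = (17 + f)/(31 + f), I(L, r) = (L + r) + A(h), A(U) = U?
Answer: -40993/43 ≈ -953.33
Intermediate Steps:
h = 12 (h = 3*4 = 12)
I(L, r) = 12 + L + r (I(L, r) = (L + r) + 12 = 12 + L + r)
P(f) = (17 + f)/(31 + f)
P(I(-2, 2)) - 954 = (17 + (12 - 2 + 2))/(31 + (12 - 2 + 2)) - 954 = (17 + 12)/(31 + 12) - 954 = 29/43 - 954 = -40993/43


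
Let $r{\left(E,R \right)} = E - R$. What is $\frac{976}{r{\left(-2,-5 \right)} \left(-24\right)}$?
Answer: $- \frac{122}{9} \approx -13.556$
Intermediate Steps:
$\frac{976}{r{\left(-2,-5 \right)} \left(-24\right)} = \frac{976}{\left(-2 - -5\right) \left(-24\right)} = \frac{976}{\left(-2 + 5\right) \left(-24\right)} = \frac{976}{3 \left(-24\right)} = \frac{976}{-72} = 976 \left(- \frac{1}{72}\right) = - \frac{122}{9}$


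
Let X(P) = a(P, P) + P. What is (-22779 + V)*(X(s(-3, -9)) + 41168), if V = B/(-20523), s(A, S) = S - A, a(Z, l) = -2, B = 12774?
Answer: -6414184940520/6841 ≈ -9.3761e+8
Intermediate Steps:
V = -4258/6841 (V = 12774/(-20523) = 12774*(-1/20523) = -4258/6841 ≈ -0.62242)
X(P) = -2 + P
(-22779 + V)*(X(s(-3, -9)) + 41168) = (-22779 - 4258/6841)*((-2 + (-9 - 1*(-3))) + 41168) = -155835397*((-2 + (-9 + 3)) + 41168)/6841 = -155835397*((-2 - 6) + 41168)/6841 = -155835397*(-8 + 41168)/6841 = -155835397/6841*41160 = -6414184940520/6841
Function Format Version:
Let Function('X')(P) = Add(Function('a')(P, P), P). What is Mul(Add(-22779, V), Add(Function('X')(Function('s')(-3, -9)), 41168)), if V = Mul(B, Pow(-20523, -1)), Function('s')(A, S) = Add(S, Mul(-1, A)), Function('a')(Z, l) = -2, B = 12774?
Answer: Rational(-6414184940520, 6841) ≈ -9.3761e+8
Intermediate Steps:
V = Rational(-4258, 6841) (V = Mul(12774, Pow(-20523, -1)) = Mul(12774, Rational(-1, 20523)) = Rational(-4258, 6841) ≈ -0.62242)
Function('X')(P) = Add(-2, P)
Mul(Add(-22779, V), Add(Function('X')(Function('s')(-3, -9)), 41168)) = Mul(Add(-22779, Rational(-4258, 6841)), Add(Add(-2, Add(-9, Mul(-1, -3))), 41168)) = Mul(Rational(-155835397, 6841), Add(Add(-2, Add(-9, 3)), 41168)) = Mul(Rational(-155835397, 6841), Add(Add(-2, -6), 41168)) = Mul(Rational(-155835397, 6841), Add(-8, 41168)) = Mul(Rational(-155835397, 6841), 41160) = Rational(-6414184940520, 6841)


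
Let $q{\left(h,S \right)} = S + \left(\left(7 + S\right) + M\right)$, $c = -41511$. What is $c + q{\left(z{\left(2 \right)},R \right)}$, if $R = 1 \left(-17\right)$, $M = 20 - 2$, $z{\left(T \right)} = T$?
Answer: $-41520$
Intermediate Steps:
$M = 18$ ($M = 20 - 2 = 18$)
$R = -17$
$q{\left(h,S \right)} = 25 + 2 S$ ($q{\left(h,S \right)} = S + \left(\left(7 + S\right) + 18\right) = S + \left(25 + S\right) = 25 + 2 S$)
$c + q{\left(z{\left(2 \right)},R \right)} = -41511 + \left(25 + 2 \left(-17\right)\right) = -41511 + \left(25 - 34\right) = -41511 - 9 = -41520$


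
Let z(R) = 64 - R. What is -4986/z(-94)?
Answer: -2493/79 ≈ -31.557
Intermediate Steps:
-4986/z(-94) = -4986/(64 - 1*(-94)) = -4986/(64 + 94) = -4986/158 = -4986*1/158 = -2493/79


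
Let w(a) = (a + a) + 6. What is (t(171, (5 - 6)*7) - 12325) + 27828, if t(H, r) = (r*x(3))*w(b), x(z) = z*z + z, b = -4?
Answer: 15671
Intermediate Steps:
x(z) = z + z² (x(z) = z² + z = z + z²)
w(a) = 6 + 2*a (w(a) = 2*a + 6 = 6 + 2*a)
t(H, r) = -24*r (t(H, r) = (r*(3*(1 + 3)))*(6 + 2*(-4)) = (r*(3*4))*(6 - 8) = (r*12)*(-2) = (12*r)*(-2) = -24*r)
(t(171, (5 - 6)*7) - 12325) + 27828 = (-24*(5 - 6)*7 - 12325) + 27828 = (-(-24)*7 - 12325) + 27828 = (-24*(-7) - 12325) + 27828 = (168 - 12325) + 27828 = -12157 + 27828 = 15671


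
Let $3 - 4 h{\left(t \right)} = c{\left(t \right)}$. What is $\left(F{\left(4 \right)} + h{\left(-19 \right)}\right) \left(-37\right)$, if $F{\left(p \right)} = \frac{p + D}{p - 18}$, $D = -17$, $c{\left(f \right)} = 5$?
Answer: $- \frac{111}{7} \approx -15.857$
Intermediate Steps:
$h{\left(t \right)} = - \frac{1}{2}$ ($h{\left(t \right)} = \frac{3}{4} - \frac{5}{4} = - \frac{1}{2}$)
$F{\left(p \right)} = \frac{-17 + p}{-18 + p}$ ($F{\left(p \right)} = \frac{p - 17}{p - 18} = \frac{-17 + p}{-18 + p}$)
$\left(F{\left(4 \right)} + h{\left(-19 \right)}\right) \left(-37\right) = \left(\frac{-17 + 4}{-18 + 4} - \frac{1}{2}\right) \left(-37\right) = \left(\frac{1}{-14} \left(-13\right) - \frac{1}{2}\right) \left(-37\right) = \left(\left(- \frac{1}{14}\right) \left(-13\right) - \frac{1}{2}\right) \left(-37\right) = \left(\frac{13}{14} - \frac{1}{2}\right) \left(-37\right) = \frac{3}{7} \left(-37\right) = - \frac{111}{7}$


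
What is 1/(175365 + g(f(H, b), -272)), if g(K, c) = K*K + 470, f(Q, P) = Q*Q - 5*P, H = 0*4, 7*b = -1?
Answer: 49/8615940 ≈ 5.6871e-6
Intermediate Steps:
b = -1/7 (b = (1/7)*(-1) = -1/7 ≈ -0.14286)
H = 0
f(Q, P) = Q**2 - 5*P
g(K, c) = 470 + K**2 (g(K, c) = K**2 + 470 = 470 + K**2)
1/(175365 + g(f(H, b), -272)) = 1/(175365 + (470 + (0**2 - 5*(-1/7))**2)) = 1/(175365 + (470 + (0 + 5/7)**2)) = 1/(175365 + (470 + (5/7)**2)) = 1/(175365 + (470 + 25/49)) = 1/(175365 + 23055/49) = 1/(8615940/49) = 49/8615940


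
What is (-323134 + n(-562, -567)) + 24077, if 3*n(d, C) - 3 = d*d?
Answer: -581324/3 ≈ -1.9377e+5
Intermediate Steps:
n(d, C) = 1 + d**2/3 (n(d, C) = 1 + (d*d)/3 = 1 + d**2/3)
(-323134 + n(-562, -567)) + 24077 = (-323134 + (1 + (1/3)*(-562)**2)) + 24077 = (-323134 + (1 + (1/3)*315844)) + 24077 = (-323134 + (1 + 315844/3)) + 24077 = (-323134 + 315847/3) + 24077 = -653555/3 + 24077 = -581324/3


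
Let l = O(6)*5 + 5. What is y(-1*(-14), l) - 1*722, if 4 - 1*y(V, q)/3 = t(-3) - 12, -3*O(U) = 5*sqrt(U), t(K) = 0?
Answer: -674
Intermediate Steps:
O(U) = -5*sqrt(U)/3
l = 5 - 25*sqrt(6)/3 (l = -5*sqrt(6)/3*5 + 5 = -25*sqrt(6)/3 + 5 = 5 - 25*sqrt(6)/3 ≈ -15.412)
y(V, q) = 48 (y(V, q) = 12 - 3*(0 - 12) = 12 - 3*(-12) = 12 + 36 = 48)
y(-1*(-14), l) - 1*722 = 48 - 1*722 = 48 - 722 = -674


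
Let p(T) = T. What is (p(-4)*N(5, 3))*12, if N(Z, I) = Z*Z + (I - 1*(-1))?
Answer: -1392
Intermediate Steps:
N(Z, I) = 1 + I + Z² (N(Z, I) = Z² + (I + 1) = Z² + (1 + I) = 1 + I + Z²)
(p(-4)*N(5, 3))*12 = -4*(1 + 3 + 5²)*12 = -4*(1 + 3 + 25)*12 = -4*29*12 = -116*12 = -1392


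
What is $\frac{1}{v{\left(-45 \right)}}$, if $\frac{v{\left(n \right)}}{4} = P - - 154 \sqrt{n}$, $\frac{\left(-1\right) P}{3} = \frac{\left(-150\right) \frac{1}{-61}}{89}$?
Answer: $- \frac{27145}{1398012721712} - \frac{2269501157 i \sqrt{5}}{20970190825680} \approx -1.9417 \cdot 10^{-8} - 0.000242 i$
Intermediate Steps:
$P = - \frac{450}{5429}$ ($P = - 3 \frac{\left(-150\right) \frac{1}{-61}}{89} = - 3 \left(-150\right) \left(- \frac{1}{61}\right) \frac{1}{89} = - 3 \cdot \frac{150}{61} \cdot \frac{1}{89} = \left(-3\right) \frac{150}{5429} = - \frac{450}{5429} \approx -0.082888$)
$v{\left(n \right)} = - \frac{1800}{5429} + 616 \sqrt{n}$ ($v{\left(n \right)} = 4 \left(- \frac{450}{5429} - - 154 \sqrt{n}\right) = 4 \left(- \frac{450}{5429} + 154 \sqrt{n}\right) = - \frac{1800}{5429} + 616 \sqrt{n}$)
$\frac{1}{v{\left(-45 \right)}} = \frac{1}{- \frac{1800}{5429} + 616 \sqrt{-45}} = \frac{1}{- \frac{1800}{5429} + 616 \cdot 3 i \sqrt{5}} = \frac{1}{- \frac{1800}{5429} + 1848 i \sqrt{5}}$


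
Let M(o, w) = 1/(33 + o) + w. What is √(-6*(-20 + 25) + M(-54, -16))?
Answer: I*√20307/21 ≈ 6.7858*I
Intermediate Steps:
M(o, w) = w + 1/(33 + o)
√(-6*(-20 + 25) + M(-54, -16)) = √(-6*(-20 + 25) + (1 + 33*(-16) - 54*(-16))/(33 - 54)) = √(-6*5 + (1 - 528 + 864)/(-21)) = √(-30 - 1/21*337) = √(-30 - 337/21) = √(-967/21) = I*√20307/21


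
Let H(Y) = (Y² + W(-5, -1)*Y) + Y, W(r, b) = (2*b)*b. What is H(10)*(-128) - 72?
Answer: -16712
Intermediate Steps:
W(r, b) = 2*b²
H(Y) = Y² + 3*Y (H(Y) = (Y² + (2*(-1)²)*Y) + Y = (Y² + (2*1)*Y) + Y = (Y² + 2*Y) + Y = Y² + 3*Y)
H(10)*(-128) - 72 = (10*(3 + 10))*(-128) - 72 = (10*13)*(-128) - 72 = 130*(-128) - 72 = -16640 - 72 = -16712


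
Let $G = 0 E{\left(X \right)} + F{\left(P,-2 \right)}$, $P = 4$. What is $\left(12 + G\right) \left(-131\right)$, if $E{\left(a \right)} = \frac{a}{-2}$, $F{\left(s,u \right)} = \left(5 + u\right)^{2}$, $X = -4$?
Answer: $-2751$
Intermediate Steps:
$E{\left(a \right)} = - \frac{a}{2}$ ($E{\left(a \right)} = a \left(- \frac{1}{2}\right) = - \frac{a}{2}$)
$G = 9$ ($G = 0 \left(\left(- \frac{1}{2}\right) \left(-4\right)\right) + \left(5 - 2\right)^{2} = 0 \cdot 2 + 3^{2} = 0 + 9 = 9$)
$\left(12 + G\right) \left(-131\right) = \left(12 + 9\right) \left(-131\right) = 21 \left(-131\right) = -2751$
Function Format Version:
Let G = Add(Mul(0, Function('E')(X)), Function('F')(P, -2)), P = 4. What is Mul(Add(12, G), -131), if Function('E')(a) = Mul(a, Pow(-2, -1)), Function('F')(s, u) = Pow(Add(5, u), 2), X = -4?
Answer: -2751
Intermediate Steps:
Function('E')(a) = Mul(Rational(-1, 2), a) (Function('E')(a) = Mul(a, Rational(-1, 2)) = Mul(Rational(-1, 2), a))
G = 9 (G = Add(Mul(0, Mul(Rational(-1, 2), -4)), Pow(Add(5, -2), 2)) = Add(Mul(0, 2), Pow(3, 2)) = Add(0, 9) = 9)
Mul(Add(12, G), -131) = Mul(Add(12, 9), -131) = Mul(21, -131) = -2751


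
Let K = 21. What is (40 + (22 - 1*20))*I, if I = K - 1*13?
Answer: 336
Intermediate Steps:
I = 8 (I = 21 - 1*13 = 21 - 13 = 8)
(40 + (22 - 1*20))*I = (40 + (22 - 1*20))*8 = (40 + (22 - 20))*8 = (40 + 2)*8 = 42*8 = 336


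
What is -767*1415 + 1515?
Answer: -1083790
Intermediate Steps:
-767*1415 + 1515 = -1085305 + 1515 = -1083790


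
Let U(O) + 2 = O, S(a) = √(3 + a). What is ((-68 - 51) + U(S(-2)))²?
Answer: 14400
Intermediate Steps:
U(O) = -2 + O
((-68 - 51) + U(S(-2)))² = ((-68 - 51) + (-2 + √(3 - 2)))² = (-119 + (-2 + √1))² = (-119 + (-2 + 1))² = (-119 - 1)² = (-120)² = 14400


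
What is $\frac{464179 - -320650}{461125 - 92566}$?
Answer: $\frac{784829}{368559} \approx 2.1295$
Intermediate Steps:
$\frac{464179 - -320650}{461125 - 92566} = \frac{464179 + 320650}{368559} = 784829 \cdot \frac{1}{368559} = \frac{784829}{368559}$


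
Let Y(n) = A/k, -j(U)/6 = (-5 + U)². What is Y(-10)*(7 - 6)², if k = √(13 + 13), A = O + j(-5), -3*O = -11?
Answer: -1789*√26/78 ≈ -116.95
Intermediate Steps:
O = 11/3 (O = -⅓*(-11) = 11/3 ≈ 3.6667)
j(U) = -6*(-5 + U)²
A = -1789/3 (A = 11/3 - 6*(-5 - 5)² = 11/3 - 6*(-10)² = 11/3 - 6*100 = 11/3 - 600 = -1789/3 ≈ -596.33)
k = √26 ≈ 5.0990
Y(n) = -1789*√26/78 (Y(n) = -1789*√26/26/3 = -1789*√26/78)
Y(-10)*(7 - 6)² = (-1789*√26/78)*(7 - 6)² = -1789*√26/78*1² = -1789*√26/78*1 = -1789*√26/78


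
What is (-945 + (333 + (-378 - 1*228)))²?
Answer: 1483524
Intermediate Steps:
(-945 + (333 + (-378 - 1*228)))² = (-945 + (333 + (-378 - 228)))² = (-945 + (333 - 606))² = (-945 - 273)² = (-1218)² = 1483524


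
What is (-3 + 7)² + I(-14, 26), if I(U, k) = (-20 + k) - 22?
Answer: 0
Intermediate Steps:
I(U, k) = -42 + k
(-3 + 7)² + I(-14, 26) = (-3 + 7)² + (-42 + 26) = 4² - 16 = 16 - 16 = 0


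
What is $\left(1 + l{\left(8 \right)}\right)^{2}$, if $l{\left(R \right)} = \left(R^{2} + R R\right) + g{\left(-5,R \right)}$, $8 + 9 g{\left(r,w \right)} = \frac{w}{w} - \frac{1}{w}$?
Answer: $\frac{9467929}{576} \approx 16437.0$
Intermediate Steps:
$g{\left(r,w \right)} = - \frac{7}{9} - \frac{1}{9 w}$ ($g{\left(r,w \right)} = - \frac{8}{9} + \frac{\frac{w}{w} - \frac{1}{w}}{9} = - \frac{8}{9} + \frac{1 - \frac{1}{w}}{9} = - \frac{8}{9} + \left(\frac{1}{9} - \frac{1}{9 w}\right) = - \frac{7}{9} - \frac{1}{9 w}$)
$l{\left(R \right)} = 2 R^{2} + \frac{-1 - 7 R}{9 R}$ ($l{\left(R \right)} = \left(R^{2} + R R\right) + \frac{-1 - 7 R}{9 R} = \left(R^{2} + R^{2}\right) + \frac{-1 - 7 R}{9 R} = 2 R^{2} + \frac{-1 - 7 R}{9 R}$)
$\left(1 + l{\left(8 \right)}\right)^{2} = \left(1 + \frac{-1 - 56 + 18 \cdot 8^{3}}{9 \cdot 8}\right)^{2} = \left(1 + \frac{1}{9} \cdot \frac{1}{8} \left(-1 - 56 + 18 \cdot 512\right)\right)^{2} = \left(1 + \frac{1}{9} \cdot \frac{1}{8} \left(-1 - 56 + 9216\right)\right)^{2} = \left(1 + \frac{1}{9} \cdot \frac{1}{8} \cdot 9159\right)^{2} = \left(1 + \frac{3053}{24}\right)^{2} = \left(\frac{3077}{24}\right)^{2} = \frac{9467929}{576}$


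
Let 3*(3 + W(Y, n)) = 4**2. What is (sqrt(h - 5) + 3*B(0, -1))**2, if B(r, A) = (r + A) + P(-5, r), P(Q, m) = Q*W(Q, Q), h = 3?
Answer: (38 - I*sqrt(2))**2 ≈ 1442.0 - 107.48*I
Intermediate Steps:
W(Y, n) = 7/3 (W(Y, n) = -3 + (1/3)*4**2 = -3 + (1/3)*16 = -3 + 16/3 = 7/3)
P(Q, m) = 7*Q/3 (P(Q, m) = Q*(7/3) = 7*Q/3)
B(r, A) = -35/3 + A + r (B(r, A) = (r + A) + (7/3)*(-5) = (A + r) - 35/3 = -35/3 + A + r)
(sqrt(h - 5) + 3*B(0, -1))**2 = (sqrt(3 - 5) + 3*(-35/3 - 1 + 0))**2 = (sqrt(-2) + 3*(-38/3))**2 = (I*sqrt(2) - 38)**2 = (-38 + I*sqrt(2))**2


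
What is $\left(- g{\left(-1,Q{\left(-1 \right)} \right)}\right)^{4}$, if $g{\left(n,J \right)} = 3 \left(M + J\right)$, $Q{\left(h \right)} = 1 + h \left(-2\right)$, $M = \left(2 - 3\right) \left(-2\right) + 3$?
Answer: $331776$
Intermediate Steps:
$M = 5$ ($M = \left(2 - 3\right) \left(-2\right) + 3 = \left(-1\right) \left(-2\right) + 3 = 2 + 3 = 5$)
$Q{\left(h \right)} = 1 - 2 h$
$g{\left(n,J \right)} = 15 + 3 J$ ($g{\left(n,J \right)} = 3 \left(5 + J\right) = 15 + 3 J$)
$\left(- g{\left(-1,Q{\left(-1 \right)} \right)}\right)^{4} = \left(- (15 + 3 \left(1 - -2\right))\right)^{4} = \left(- (15 + 3 \left(1 + 2\right))\right)^{4} = \left(- (15 + 3 \cdot 3)\right)^{4} = \left(- (15 + 9)\right)^{4} = \left(\left(-1\right) 24\right)^{4} = \left(-24\right)^{4} = 331776$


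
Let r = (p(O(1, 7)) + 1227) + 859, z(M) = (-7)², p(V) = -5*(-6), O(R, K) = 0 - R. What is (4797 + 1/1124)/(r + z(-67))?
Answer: 5391829/2433460 ≈ 2.2157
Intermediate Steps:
O(R, K) = -R
p(V) = 30
z(M) = 49
r = 2116 (r = (30 + 1227) + 859 = 1257 + 859 = 2116)
(4797 + 1/1124)/(r + z(-67)) = (4797 + 1/1124)/(2116 + 49) = (4797 + 1/1124)/2165 = (5391829/1124)*(1/2165) = 5391829/2433460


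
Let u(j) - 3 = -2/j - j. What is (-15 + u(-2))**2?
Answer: 81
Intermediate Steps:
u(j) = 3 - j - 2/j (u(j) = 3 + (-2/j - j) = 3 + (-j - 2/j) = 3 - j - 2/j)
(-15 + u(-2))**2 = (-15 + (3 - 1*(-2) - 2/(-2)))**2 = (-15 + (3 + 2 - 2*(-1/2)))**2 = (-15 + (3 + 2 + 1))**2 = (-15 + 6)**2 = (-9)**2 = 81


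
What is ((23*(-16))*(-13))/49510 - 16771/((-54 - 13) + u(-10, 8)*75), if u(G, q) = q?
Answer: -413891169/13194415 ≈ -31.369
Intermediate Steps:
((23*(-16))*(-13))/49510 - 16771/((-54 - 13) + u(-10, 8)*75) = ((23*(-16))*(-13))/49510 - 16771/((-54 - 13) + 8*75) = -368*(-13)*(1/49510) - 16771/(-67 + 600) = 4784*(1/49510) - 16771/533 = 2392/24755 - 16771*1/533 = 2392/24755 - 16771/533 = -413891169/13194415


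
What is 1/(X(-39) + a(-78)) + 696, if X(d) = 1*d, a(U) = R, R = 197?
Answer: 109969/158 ≈ 696.01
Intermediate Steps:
a(U) = 197
X(d) = d
1/(X(-39) + a(-78)) + 696 = 1/(-39 + 197) + 696 = 1/158 + 696 = 109969/158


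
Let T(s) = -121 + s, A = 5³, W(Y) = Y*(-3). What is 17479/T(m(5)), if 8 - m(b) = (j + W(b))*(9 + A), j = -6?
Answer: 17479/2701 ≈ 6.4713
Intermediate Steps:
W(Y) = -3*Y
A = 125
m(b) = 812 + 402*b (m(b) = 8 - (-6 - 3*b)*(9 + 125) = 8 - (-6 - 3*b)*134 = 8 - (-804 - 402*b) = 8 + (804 + 402*b) = 812 + 402*b)
17479/T(m(5)) = 17479/(-121 + (812 + 402*5)) = 17479/(-121 + (812 + 2010)) = 17479/(-121 + 2822) = 17479/2701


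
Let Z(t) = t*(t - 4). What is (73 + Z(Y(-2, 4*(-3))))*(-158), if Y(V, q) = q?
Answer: -41870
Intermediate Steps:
Z(t) = t*(-4 + t)
(73 + Z(Y(-2, 4*(-3))))*(-158) = (73 + (4*(-3))*(-4 + 4*(-3)))*(-158) = (73 - 12*(-4 - 12))*(-158) = (73 - 12*(-16))*(-158) = (73 + 192)*(-158) = 265*(-158) = -41870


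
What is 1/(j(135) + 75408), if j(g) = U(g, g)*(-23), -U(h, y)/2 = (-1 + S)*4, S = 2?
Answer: 1/75592 ≈ 1.3229e-5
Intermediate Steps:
U(h, y) = -8 (U(h, y) = -2*(-1 + 2)*4 = -2*4 = -8)
j(g) = 184 (j(g) = -8*(-23) = 184)
1/(j(135) + 75408) = 1/(184 + 75408) = 1/75592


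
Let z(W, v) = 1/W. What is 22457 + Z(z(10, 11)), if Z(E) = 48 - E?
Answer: 225049/10 ≈ 22505.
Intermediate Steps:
22457 + Z(z(10, 11)) = 22457 + (48 - 1/10) = 22457 + 479/10 = 225049/10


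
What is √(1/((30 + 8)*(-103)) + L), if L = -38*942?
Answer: I*√548373103130/3914 ≈ 189.2*I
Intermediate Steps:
L = -35796
√(1/((30 + 8)*(-103)) + L) = √(1/((30 + 8)*(-103)) - 35796) = √(1/(38*(-103)) - 35796) = √(1/(-3914) - 35796) = √(-1/3914 - 35796) = √(-140105545/3914) = I*√548373103130/3914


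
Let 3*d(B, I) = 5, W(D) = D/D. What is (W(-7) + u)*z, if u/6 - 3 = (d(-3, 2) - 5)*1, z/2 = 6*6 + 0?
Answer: -72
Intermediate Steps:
W(D) = 1
d(B, I) = 5/3 (d(B, I) = (⅓)*5 = 5/3)
z = 72 (z = 2*(6*6 + 0) = 2*(36 + 0) = 2*36 = 72)
u = -2 (u = 18 + 6*((5/3 - 5)*1) = 18 + 6*(-10/3*1) = 18 + 6*(-10/3) = 18 - 20 = -2)
(W(-7) + u)*z = (1 - 2)*72 = -1*72 = -72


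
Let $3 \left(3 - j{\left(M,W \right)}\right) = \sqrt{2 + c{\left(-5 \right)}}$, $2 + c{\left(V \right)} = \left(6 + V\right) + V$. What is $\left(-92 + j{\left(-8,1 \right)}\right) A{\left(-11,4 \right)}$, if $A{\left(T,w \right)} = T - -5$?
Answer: $534 + 4 i \approx 534.0 + 4.0 i$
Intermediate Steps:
$c{\left(V \right)} = 4 + 2 V$ ($c{\left(V \right)} = -2 + \left(\left(6 + V\right) + V\right) = -2 + \left(6 + 2 V\right) = 4 + 2 V$)
$j{\left(M,W \right)} = 3 - \frac{2 i}{3}$ ($j{\left(M,W \right)} = 3 - \frac{\sqrt{2 + \left(4 + 2 \left(-5\right)\right)}}{3} = 3 - \frac{\sqrt{2 + \left(4 - 10\right)}}{3} = 3 - \frac{\sqrt{2 - 6}}{3} = 3 - \frac{\sqrt{-4}}{3} = 3 - \frac{2 i}{3}$)
$A{\left(T,w \right)} = 5 + T$ ($A{\left(T,w \right)} = T + 5 = 5 + T$)
$\left(-92 + j{\left(-8,1 \right)}\right) A{\left(-11,4 \right)} = \left(-92 + \left(3 - \frac{2 i}{3}\right)\right) \left(5 - 11\right) = \left(-89 - \frac{2 i}{3}\right) \left(-6\right) = 534 + 4 i$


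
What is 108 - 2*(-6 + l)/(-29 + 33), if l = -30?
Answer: 126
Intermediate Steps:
108 - 2*(-6 + l)/(-29 + 33) = 108 - 2*(-6 - 30)/(-29 + 33) = 108 - (-72)/4 = 108 - 2*(-9) = 108 + 18 = 126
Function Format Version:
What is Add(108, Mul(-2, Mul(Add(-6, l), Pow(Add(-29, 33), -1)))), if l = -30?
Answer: 126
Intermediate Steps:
Add(108, Mul(-2, Mul(Add(-6, l), Pow(Add(-29, 33), -1)))) = Add(108, Mul(-2, Mul(Add(-6, -30), Pow(Add(-29, 33), -1)))) = Add(108, Mul(-2, Mul(-36, Pow(4, -1)))) = Add(108, Mul(-2, Mul(-36, Rational(1, 4)))) = Add(108, Mul(-2, -9)) = Add(108, 18) = 126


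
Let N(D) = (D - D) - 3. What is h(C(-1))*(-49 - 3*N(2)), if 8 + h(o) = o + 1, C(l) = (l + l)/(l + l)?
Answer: 240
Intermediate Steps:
N(D) = -3 (N(D) = 0 - 3 = -3)
C(l) = 1 (C(l) = (2*l)/((2*l)) = (2*l)*(1/(2*l)) = 1)
h(o) = -7 + o (h(o) = -8 + (o + 1) = -8 + (1 + o) = -7 + o)
h(C(-1))*(-49 - 3*N(2)) = (-7 + 1)*(-49 - 3*(-3)) = -6*(-49 + 9) = -6*(-40) = 240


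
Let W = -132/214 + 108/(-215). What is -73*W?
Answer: 1879458/23005 ≈ 81.698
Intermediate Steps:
W = -25746/23005 (W = -132*1/214 + 108*(-1/215) = -66/107 - 108/215 = -25746/23005 ≈ -1.1191)
-73*W = -73*(-25746/23005) = 1879458/23005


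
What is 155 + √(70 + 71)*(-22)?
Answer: 155 - 22*√141 ≈ -106.24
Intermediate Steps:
155 + √(70 + 71)*(-22) = 155 + √141*(-22) = 155 - 22*√141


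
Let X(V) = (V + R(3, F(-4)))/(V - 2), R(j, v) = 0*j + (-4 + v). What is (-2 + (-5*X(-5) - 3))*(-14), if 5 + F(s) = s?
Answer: 250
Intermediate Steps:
F(s) = -5 + s
R(j, v) = -4 + v (R(j, v) = 0 + (-4 + v) = -4 + v)
X(V) = (-13 + V)/(-2 + V) (X(V) = (V + (-4 + (-5 - 4)))/(V - 2) = (V + (-4 - 9))/(-2 + V) = (V - 13)/(-2 + V) = (-13 + V)/(-2 + V))
(-2 + (-5*X(-5) - 3))*(-14) = (-2 + (-5*(-13 - 5)/(-2 - 5) - 3))*(-14) = (-2 + (-5*(-18)/(-7) - 3))*(-14) = (-2 + (-(-5)*(-18)/7 - 3))*(-14) = (-2 + (-5*18/7 - 3))*(-14) = (-2 + (-90/7 - 3))*(-14) = (-2 - 111/7)*(-14) = -125/7*(-14) = 250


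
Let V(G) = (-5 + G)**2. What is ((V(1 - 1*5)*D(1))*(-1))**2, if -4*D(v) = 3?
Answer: 59049/16 ≈ 3690.6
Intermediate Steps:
D(v) = -3/4 (D(v) = -1/4*3 = -3/4)
((V(1 - 1*5)*D(1))*(-1))**2 = (((-5 + (1 - 1*5))**2*(-3/4))*(-1))**2 = (((-5 + (1 - 5))**2*(-3/4))*(-1))**2 = (((-5 - 4)**2*(-3/4))*(-1))**2 = (((-9)**2*(-3/4))*(-1))**2 = ((81*(-3/4))*(-1))**2 = (-243/4*(-1))**2 = (243/4)**2 = 59049/16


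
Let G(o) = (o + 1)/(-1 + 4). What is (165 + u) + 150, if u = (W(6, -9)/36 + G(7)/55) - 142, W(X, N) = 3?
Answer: 38089/220 ≈ 173.13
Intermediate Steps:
G(o) = ⅓ + o/3 (G(o) = (1 + o)/3 = (1 + o)*(⅓) = ⅓ + o/3)
u = -31211/220 (u = (3/36 + (⅓ + (⅓)*7)/55) - 142 = (3*(1/36) + (⅓ + 7/3)*(1/55)) - 142 = (1/12 + (8/3)*(1/55)) - 142 = (1/12 + 8/165) - 142 = 29/220 - 142 = -31211/220 ≈ -141.87)
(165 + u) + 150 = (165 - 31211/220) + 150 = 5089/220 + 150 = 38089/220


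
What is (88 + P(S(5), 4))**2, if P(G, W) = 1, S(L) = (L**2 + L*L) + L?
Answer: 7921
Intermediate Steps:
S(L) = L + 2*L**2 (S(L) = (L**2 + L**2) + L = 2*L**2 + L = L + 2*L**2)
(88 + P(S(5), 4))**2 = (88 + 1)**2 = 89**2 = 7921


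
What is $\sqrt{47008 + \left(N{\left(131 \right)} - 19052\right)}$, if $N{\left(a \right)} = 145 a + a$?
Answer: $\sqrt{47082} \approx 216.98$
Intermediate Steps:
$N{\left(a \right)} = 146 a$
$\sqrt{47008 + \left(N{\left(131 \right)} - 19052\right)} = \sqrt{47008 + \left(146 \cdot 131 - 19052\right)} = \sqrt{47008 + \left(19126 - 19052\right)} = \sqrt{47008 + 74} = \sqrt{47082}$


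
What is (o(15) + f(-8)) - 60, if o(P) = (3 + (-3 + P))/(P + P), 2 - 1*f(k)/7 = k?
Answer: 21/2 ≈ 10.500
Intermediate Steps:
f(k) = 14 - 7*k
o(P) = ½ (o(P) = P/((2*P)) = P*(1/(2*P)) = ½)
(o(15) + f(-8)) - 60 = (½ + (14 - 7*(-8))) - 60 = (½ + (14 + 56)) - 60 = (½ + 70) - 60 = 141/2 - 60 = 21/2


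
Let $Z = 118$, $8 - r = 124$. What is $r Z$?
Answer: $-13688$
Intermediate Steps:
$r = -116$ ($r = 8 - 124 = -116$)
$r Z = \left(-116\right) 118 = -13688$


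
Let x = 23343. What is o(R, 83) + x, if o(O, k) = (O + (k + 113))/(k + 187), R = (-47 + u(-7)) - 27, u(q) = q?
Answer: 1260545/54 ≈ 23343.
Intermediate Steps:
R = -81 (R = (-47 - 7) - 27 = -54 - 27 = -81)
o(O, k) = (113 + O + k)/(187 + k) (o(O, k) = (O + (113 + k))/(187 + k) = (113 + O + k)/(187 + k))
o(R, 83) + x = (113 - 81 + 83)/(187 + 83) + 23343 = 115/270 + 23343 = (1/270)*115 + 23343 = 23/54 + 23343 = 1260545/54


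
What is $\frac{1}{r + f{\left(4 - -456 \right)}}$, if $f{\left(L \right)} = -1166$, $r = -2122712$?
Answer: $- \frac{1}{2123878} \approx -4.7084 \cdot 10^{-7}$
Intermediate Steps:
$\frac{1}{r + f{\left(4 - -456 \right)}} = \frac{1}{-2122712 - 1166} = \frac{1}{-2123878} = - \frac{1}{2123878}$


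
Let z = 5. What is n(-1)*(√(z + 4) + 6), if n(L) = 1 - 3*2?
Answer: -45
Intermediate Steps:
n(L) = -5 (n(L) = 1 - 6 = -5)
n(-1)*(√(z + 4) + 6) = -5*(√(5 + 4) + 6) = -5*(√9 + 6) = -5*(3 + 6) = -5*9 = -45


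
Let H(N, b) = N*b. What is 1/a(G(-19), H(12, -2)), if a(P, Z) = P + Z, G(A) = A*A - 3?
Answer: 1/334 ≈ 0.0029940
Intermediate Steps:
G(A) = -3 + A**2 (G(A) = A**2 - 3 = -3 + A**2)
1/a(G(-19), H(12, -2)) = 1/((-3 + (-19)**2) + 12*(-2)) = 1/((-3 + 361) - 24) = 1/(358 - 24) = 1/334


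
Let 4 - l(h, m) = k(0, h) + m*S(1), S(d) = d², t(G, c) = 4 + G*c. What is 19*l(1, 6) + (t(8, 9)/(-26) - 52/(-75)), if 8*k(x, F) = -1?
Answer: -295267/7800 ≈ -37.855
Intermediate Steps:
k(x, F) = -⅛ (k(x, F) = (⅛)*(-1) = -⅛)
l(h, m) = 33/8 - m (l(h, m) = 4 - (-⅛ + m*1²) = 4 - (-⅛ + m*1) = 4 - (-⅛ + m) = 4 + (⅛ - m) = 33/8 - m)
19*l(1, 6) + (t(8, 9)/(-26) - 52/(-75)) = 19*(33/8 - 1*6) + ((4 + 8*9)/(-26) - 52/(-75)) = 19*(33/8 - 6) + ((4 + 72)*(-1/26) - 52*(-1/75)) = 19*(-15/8) + (76*(-1/26) + 52/75) = -285/8 + (-38/13 + 52/75) = -285/8 - 2174/975 = -295267/7800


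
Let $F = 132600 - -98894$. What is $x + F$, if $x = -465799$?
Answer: $-234305$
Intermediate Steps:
$F = 231494$ ($F = 132600 + 98894 = 231494$)
$x + F = -465799 + 231494 = -234305$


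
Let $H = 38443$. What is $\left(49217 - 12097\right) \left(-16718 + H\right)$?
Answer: $806432000$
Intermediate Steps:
$\left(49217 - 12097\right) \left(-16718 + H\right) = \left(49217 - 12097\right) \left(-16718 + 38443\right) = 37120 \cdot 21725 = 806432000$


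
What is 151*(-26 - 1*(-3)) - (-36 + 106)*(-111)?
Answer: 4297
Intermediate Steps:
151*(-26 - 1*(-3)) - (-36 + 106)*(-111) = 151*(-26 + 3) - 70*(-111) = 151*(-23) - 1*(-7770) = -3473 + 7770 = 4297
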